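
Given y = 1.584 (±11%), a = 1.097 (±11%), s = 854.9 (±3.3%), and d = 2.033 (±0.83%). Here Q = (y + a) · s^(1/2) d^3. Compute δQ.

Let u = y + a = 2.681. δu = √(δy² + δa²) = √(0.0304 + 0.0146) = 0.212, so δu/u = 0.0791.
Q is then a monomial in u, s, d:
δQ/Q = √((δu/u)² + (½·δs/s)² + (3·δd/d)²) = √(0.00625 + 0.000272 + 0.000620) = 0.0845
Q = 658.7, so δQ = 0.0845 × 658.7 = 55.7.

55.7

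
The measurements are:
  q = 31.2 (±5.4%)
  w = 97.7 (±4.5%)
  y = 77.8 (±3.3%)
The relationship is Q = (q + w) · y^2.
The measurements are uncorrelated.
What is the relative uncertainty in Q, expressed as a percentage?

7.54%

Let u = q + w = 129. δu = √(δq² + δw²) = √(2.84 + 19.3) = 4.71, so δu/u = 0.0365.
Q is then a monomial in u, y:
δQ/Q = √((δu/u)² + (2·δy/y)²) = √(0.00133 + 0.00436) = 0.0754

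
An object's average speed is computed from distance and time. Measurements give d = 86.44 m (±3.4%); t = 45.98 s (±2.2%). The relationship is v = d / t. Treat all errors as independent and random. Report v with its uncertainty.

1.880 ± 0.0761 m/s

Products/powers → add relative errors in quadrature, weighted by exponent:
  (1·δd/d)² = (1×0.0340)² = 0.00116;  (-1·δt/t)² = (-1×0.0220)² = 0.000484
δv/v = √(0.00164) = 0.0405
v = 1.880 m/s, so δv = 0.0405 × 1.880 = 0.0761 m/s.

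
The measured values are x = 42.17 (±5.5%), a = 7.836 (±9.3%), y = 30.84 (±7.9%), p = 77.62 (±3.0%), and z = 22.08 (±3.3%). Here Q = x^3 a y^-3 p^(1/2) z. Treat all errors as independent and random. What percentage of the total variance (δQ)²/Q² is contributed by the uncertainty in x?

29.2%

(δQ/Q)² = (3·δx/x)² + (1·δa/a)² + (-3·δy/y)² + (½·δp/p)² + (1·δz/z)²
  x term: (3×0.0550)² = 0.0272
  a term: (1×0.0930)² = 0.00865
  y term: (-3×0.0790)² = 0.0562
  p term: (0.5×0.0300)² = 0.000225
  z term: (1×0.0330)² = 0.00109
Total = 0.0934. Share from x = 0.0272/0.0934 = 0.292.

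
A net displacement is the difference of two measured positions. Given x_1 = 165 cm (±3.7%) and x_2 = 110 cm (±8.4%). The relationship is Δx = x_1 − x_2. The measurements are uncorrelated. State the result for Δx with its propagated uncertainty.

Each term contributes (cᵢ δxᵢ)² to (δΔx)²:
  (δx_1)² = 37.3;  (δx_2)² = 85.4
δΔx = √(123) = 11.1 cm
Δx = 55.0 cm.

55.0 ± 11.1 cm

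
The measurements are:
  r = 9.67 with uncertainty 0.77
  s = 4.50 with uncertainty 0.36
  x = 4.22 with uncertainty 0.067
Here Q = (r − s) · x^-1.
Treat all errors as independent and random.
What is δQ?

Let u = r − s = 5.17. δu = √(δr² + δs²) = √(0.593 + 0.130) = 0.850, so δu/u = 0.164.
Q is then a monomial in u, x:
δQ/Q = √((δu/u)² + (-1·δx/x)²) = √(0.0270 + 0.000252) = 0.165
Q = 1.23, so δQ = 0.165 × 1.23 = 0.202.

0.202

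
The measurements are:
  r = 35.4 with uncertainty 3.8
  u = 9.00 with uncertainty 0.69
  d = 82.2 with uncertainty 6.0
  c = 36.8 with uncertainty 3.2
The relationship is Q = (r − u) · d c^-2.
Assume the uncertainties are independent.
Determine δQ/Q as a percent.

23.9%

Let w = r − u = 26.4. δw = √(δr² + δu²) = √(14.4 + 0.476) = 3.86, so δw/w = 0.146.
Q is then a monomial in w, d, c:
δQ/Q = √((δw/w)² + (1·δd/d)² + (-2·δc/c)²) = √(0.0214 + 0.00533 + 0.0302) = 0.239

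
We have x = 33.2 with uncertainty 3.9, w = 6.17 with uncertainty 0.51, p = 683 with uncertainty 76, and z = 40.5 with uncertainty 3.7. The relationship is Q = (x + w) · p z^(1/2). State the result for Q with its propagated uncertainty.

Let u = x + w = 39.4. δu = √(δx² + δw²) = √(15.2 + 0.260) = 3.93, so δu/u = 0.0999.
Q is then a monomial in u, p, z:
δQ/Q = √((δu/u)² + (1·δp/p)² + (½·δz/z)²) = √(0.00998 + 0.0124 + 0.00209) = 0.156
Q = 1.71e+05, so δQ = 0.156 × 1.71e+05 = 26800.

(1.71 ± 0.268) × 10^5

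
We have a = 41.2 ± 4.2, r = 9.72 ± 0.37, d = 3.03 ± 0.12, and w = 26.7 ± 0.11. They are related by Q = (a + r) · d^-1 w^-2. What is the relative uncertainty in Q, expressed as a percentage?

9.22%

Let u = a + r = 50.9. δu = √(δa² + δr²) = √(17.6 + 0.137) = 4.22, so δu/u = 0.0828.
Q is then a monomial in u, d, w:
δQ/Q = √((δu/u)² + (-1·δd/d)² + (-2·δw/w)²) = √(0.00686 + 0.00157 + 6.79e-05) = 0.0922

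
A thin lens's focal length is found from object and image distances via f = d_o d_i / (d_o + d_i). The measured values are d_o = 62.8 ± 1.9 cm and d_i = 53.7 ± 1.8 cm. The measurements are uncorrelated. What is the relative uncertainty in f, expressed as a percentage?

∂f/∂d_o = (d_i/(d_o+d_i))² = 0.212;  ∂f/∂d_i = (d_o/(d_o+d_i))² = 0.291
δf = √((∂f/∂d_o · δd_o)² + (∂f/∂d_i · δd_i)²) = √(0.163 + 0.274) = 0.661 cm
f = 28.9 cm, so δf/f = 0.661/28.9 = 0.0228.

2.28%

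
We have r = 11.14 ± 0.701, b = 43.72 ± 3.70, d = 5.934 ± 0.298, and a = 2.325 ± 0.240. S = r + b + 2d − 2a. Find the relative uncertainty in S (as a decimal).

0.0619

For a sum/difference, combine absolute errors in quadrature:
  (δr)² = 0.491;  (δb)² = 13.7;  (2·δd)² = 0.355;  (2·δa)² = 0.230
δS = √(14.8) = 3.84
S = 62.08, so δS/S = 3.84/62.08 = 0.0619.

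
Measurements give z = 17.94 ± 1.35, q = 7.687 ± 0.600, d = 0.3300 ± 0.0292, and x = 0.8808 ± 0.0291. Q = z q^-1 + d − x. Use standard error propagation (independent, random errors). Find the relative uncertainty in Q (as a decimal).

0.144

Let p = z·q^-1 = 2.334. δp/p = √((1·δz/z)² + (-1·δq/q)²) = √(0.00566 + 0.00609) = 0.108, so δp = 0.253.
Q = p + d − x: δQ = √(δp² + δd² + δx²) = √(0.0640 + 0.000853 + 0.000847) = 0.256
Q = 1.783, so δQ/Q = 0.256/1.783 = 0.144.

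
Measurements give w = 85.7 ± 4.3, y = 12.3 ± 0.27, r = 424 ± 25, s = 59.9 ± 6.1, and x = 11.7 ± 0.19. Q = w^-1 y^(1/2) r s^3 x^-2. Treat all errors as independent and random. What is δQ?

Relative error in a monomial: (δQ/Q)² = Σ (nᵢ · δxᵢ/xᵢ)².
  (-1·δw/w)² = (-1×0.0502)² = 0.00252;  (½·δy/y)² = (0.5×0.0220)² = 0.000120;  (1·δr/r)² = (1×0.0590)² = 0.00348;  (3·δs/s)² = (3×0.102)² = 0.0933;  (-2·δx/x)² = (-2×0.0162)² = 0.00105
δQ/Q = √(0.101) = 0.317
Q = 27200, so δQ = 0.317 × 27200 = 8640.

8640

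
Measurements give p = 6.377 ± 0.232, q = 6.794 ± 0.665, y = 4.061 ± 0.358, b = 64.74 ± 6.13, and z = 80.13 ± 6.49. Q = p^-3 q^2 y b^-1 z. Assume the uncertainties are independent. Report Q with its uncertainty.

Each factor contributes (exponent × relative error)² to (δQ/Q)²:
  (-3·δp/p)² = (-3×0.0364)² = 0.0119;  (2·δq/q)² = (2×0.0979)² = 0.0383;  (1·δy/y)² = (1×0.0882)² = 0.00777;  (-1·δb/b)² = (-1×0.0947)² = 0.00897;  (1·δz/z)² = (1×0.0810)² = 0.00656
δQ/Q = √(0.0735) = 0.271
Q = 0.8947, so δQ = 0.271 × 0.8947 = 0.243.

0.8947 ± 0.243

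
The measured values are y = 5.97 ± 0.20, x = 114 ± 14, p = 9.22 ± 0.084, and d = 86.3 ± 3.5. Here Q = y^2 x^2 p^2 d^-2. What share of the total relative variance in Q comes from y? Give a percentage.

6.26%

(δQ/Q)² = (2·δy/y)² + (2·δx/x)² + (2·δp/p)² + (-2·δd/d)²
  y term: (2×0.0335)² = 0.00449
  x term: (2×0.123)² = 0.0603
  p term: (2×0.00911)² = 0.000332
  d term: (-2×0.0406)² = 0.00658
Total = 0.0717. Share from y = 0.00449/0.0717 = 0.0626.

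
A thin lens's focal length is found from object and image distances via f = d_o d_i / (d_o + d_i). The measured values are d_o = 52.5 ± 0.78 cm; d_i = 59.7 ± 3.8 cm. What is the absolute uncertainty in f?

∂f/∂d_o = (d_i/(d_o+d_i))² = 0.283;  ∂f/∂d_i = (d_o/(d_o+d_i))² = 0.219
δf = √((∂f/∂d_o · δd_o)² + (∂f/∂d_i · δd_i)²) = √(0.0488 + 0.692) = 0.861 cm

0.861 cm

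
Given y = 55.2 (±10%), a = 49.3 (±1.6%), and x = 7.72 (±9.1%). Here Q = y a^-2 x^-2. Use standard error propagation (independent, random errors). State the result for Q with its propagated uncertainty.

Products/powers → add relative errors in quadrature, weighted by exponent:
  (1·δy/y)² = (1×0.100)² = 0.0100;  (-2·δa/a)² = (-2×0.0160)² = 0.00102;  (-2·δx/x)² = (-2×0.0910)² = 0.0331
δQ/Q = √(0.0441) = 0.210
Q = 0.000381, so δQ = 0.210 × 0.000381 = 8.01e-05.

(3.81 ± 0.801) × 10^-4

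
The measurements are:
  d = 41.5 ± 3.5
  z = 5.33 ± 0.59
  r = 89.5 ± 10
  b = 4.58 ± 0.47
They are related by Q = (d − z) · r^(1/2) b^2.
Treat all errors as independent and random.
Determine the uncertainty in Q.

1680

Let u = d − z = 36.2. δu = √(δd² + δz²) = √(12.2 + 0.348) = 3.55, so δu/u = 0.0981.
Q is then a monomial in u, r, b:
δQ/Q = √((δu/u)² + (½·δr/r)² + (2·δb/b)²) = √(0.00963 + 0.00312 + 0.0421) = 0.234
Q = 7180, so δQ = 0.234 × 7180 = 1680.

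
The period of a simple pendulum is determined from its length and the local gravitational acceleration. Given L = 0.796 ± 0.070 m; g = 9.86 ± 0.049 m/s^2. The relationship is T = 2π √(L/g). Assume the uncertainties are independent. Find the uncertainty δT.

Since T is a product/quotient, work with relative uncertainties:
  (½·δL/L)² = (0.5×0.0879)² = 0.00193;  (−½·δg/g)² = (-0.5×0.00497)² = 6.17e-06
δT/T = √(0.00194) = 0.0440
T = 1.79 s, so δT = 0.0440 × 1.79 = 0.0786 s.

0.0786 s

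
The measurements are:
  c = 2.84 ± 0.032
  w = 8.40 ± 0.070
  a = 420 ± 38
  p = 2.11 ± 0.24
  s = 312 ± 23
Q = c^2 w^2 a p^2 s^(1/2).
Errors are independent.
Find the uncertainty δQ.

4.68e+06

For a monomial Q ∝ c^2, w^2, a, p^2, s^(1/2), fractional errors add in quadrature:
  (2·δc/c)² = (2×0.0113)² = 0.000508;  (2·δw/w)² = (2×0.00833)² = 0.000278;  (1·δa/a)² = (1×0.0905)² = 0.00819;  (2·δp/p)² = (2×0.114)² = 0.0518;  (½·δs/s)² = (0.5×0.0737)² = 0.00136
δQ/Q = √(0.0621) = 0.249
Q = 1.88e+07, so δQ = 0.249 × 1.88e+07 = 4.68e+06.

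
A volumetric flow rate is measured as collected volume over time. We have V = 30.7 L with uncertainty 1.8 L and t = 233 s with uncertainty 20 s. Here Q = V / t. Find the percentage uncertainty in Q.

10.4%

Relative error in a monomial: (δQ/Q)² = Σ (nᵢ · δxᵢ/xᵢ)².
  (1·δV/V)² = (1×0.0586)² = 0.00344;  (-1·δt/t)² = (-1×0.0858)² = 0.00737
δQ/Q = √(0.0108) = 0.104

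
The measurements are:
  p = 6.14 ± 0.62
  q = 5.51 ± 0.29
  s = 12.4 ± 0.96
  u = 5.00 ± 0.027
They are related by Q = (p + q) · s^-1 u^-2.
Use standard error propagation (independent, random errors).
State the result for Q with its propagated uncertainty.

Let w = p + q = 11.6. δw = √(δp² + δq²) = √(0.384 + 0.0841) = 0.684, so δw/w = 0.0588.
Q is then a monomial in w, s, u:
δQ/Q = √((δw/w)² + (-1·δs/s)² + (-2·δu/u)²) = √(0.00345 + 0.00599 + 0.000117) = 0.0978
Q = 0.0376, so δQ = 0.0978 × 0.0376 = 0.00367.

0.0376 ± 0.00367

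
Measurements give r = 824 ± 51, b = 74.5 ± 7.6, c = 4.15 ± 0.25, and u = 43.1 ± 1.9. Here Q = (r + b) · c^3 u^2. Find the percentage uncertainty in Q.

Let w = r + b = 898. δw = √(δr² + δb²) = √(2600 + 57.8) = 51.6, so δw/w = 0.0574.
Q is then a monomial in w, c, u:
δQ/Q = √((δw/w)² + (3·δc/c)² + (2·δu/u)²) = √(0.00329 + 0.0327 + 0.00777) = 0.209

20.9%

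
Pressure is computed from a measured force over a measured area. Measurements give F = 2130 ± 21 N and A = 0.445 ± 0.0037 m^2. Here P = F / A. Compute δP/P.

0.0129

For a monomial P ∝ F, A^-1, fractional errors add in quadrature:
  (1·δF/F)² = (1×0.00986)² = 9.72e-05;  (-1·δA/A)² = (-1×0.00831)² = 6.91e-05
δP/P = √(0.000166) = 0.0129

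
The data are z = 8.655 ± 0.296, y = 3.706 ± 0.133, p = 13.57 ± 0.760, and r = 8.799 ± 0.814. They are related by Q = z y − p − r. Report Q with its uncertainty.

9.706 ± 1.94

Let w = z·y = 32.08. δw/w = √((1·δz/z)² + (1·δy/y)²) = √(0.00117 + 0.00129) = 0.0496, so δw = 1.59.
Q = w − p − r: δQ = √(δw² + δp² + δr²) = √(2.53 + 0.578 + 0.663) = 1.94
Q = 9.706.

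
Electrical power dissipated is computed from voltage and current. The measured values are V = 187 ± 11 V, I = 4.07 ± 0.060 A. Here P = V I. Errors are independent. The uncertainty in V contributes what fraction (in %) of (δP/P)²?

94.1%

(δP/P)² = (1·δV/V)² + (1·δI/I)²
  V term: (1×0.0588)² = 0.00346
  I term: (1×0.0147)² = 0.000217
Total = 0.00368. Share from V = 0.00346/0.00368 = 0.941.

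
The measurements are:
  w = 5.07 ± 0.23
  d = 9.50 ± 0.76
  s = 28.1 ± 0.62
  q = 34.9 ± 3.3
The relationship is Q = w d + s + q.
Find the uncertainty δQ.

5.56

Let p = w·d = 48.2. δp/p = √((1·δw/w)² + (1·δd/d)²) = √(0.00206 + 0.00640) = 0.0920, so δp = 4.43.
Q = p + s + q: δQ = √(δp² + δs² + δq²) = √(19.6 + 0.384 + 10.9) = 5.56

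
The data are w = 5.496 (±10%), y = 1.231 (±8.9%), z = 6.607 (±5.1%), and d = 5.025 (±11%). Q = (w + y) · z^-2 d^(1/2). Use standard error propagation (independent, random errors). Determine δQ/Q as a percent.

14.3%

Let u = w + y = 6.727. δu = √(δw² + δy²) = √(0.302 + 0.0120) = 0.560, so δu/u = 0.0833.
Q is then a monomial in u, z, d:
δQ/Q = √((δu/u)² + (-2·δz/z)² + (½·δd/d)²) = √(0.00694 + 0.0104 + 0.00302) = 0.143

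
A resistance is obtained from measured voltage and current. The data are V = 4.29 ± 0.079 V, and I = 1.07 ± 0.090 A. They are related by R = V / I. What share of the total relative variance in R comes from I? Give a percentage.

95.4%

(δR/R)² = (1·δV/V)² + (-1·δI/I)²
  V term: (1×0.0184)² = 0.000339
  I term: (-1×0.0841)² = 0.00707
Total = 0.00741. Share from I = 0.00707/0.00741 = 0.954.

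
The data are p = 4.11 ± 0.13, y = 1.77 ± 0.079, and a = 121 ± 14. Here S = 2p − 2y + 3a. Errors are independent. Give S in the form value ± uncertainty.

368 ± 42.0

S is a linear combination, so absolute uncertainties add in quadrature:
  (2·δp)² = 0.0676;  (2·δy)² = 0.0250;  (3·δa)² = 1760
δS = √(1760) = 42.0
S = 368.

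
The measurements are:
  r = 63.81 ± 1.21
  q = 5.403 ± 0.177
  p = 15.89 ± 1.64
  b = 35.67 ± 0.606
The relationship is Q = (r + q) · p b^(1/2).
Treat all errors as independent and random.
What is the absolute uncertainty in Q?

690

Let u = r + q = 69.21. δu = √(δr² + δq²) = √(1.46 + 0.0313) = 1.22, so δu/u = 0.0177.
Q is then a monomial in u, p, b:
δQ/Q = √((δu/u)² + (1·δp/p)² + (½·δb/b)²) = √(0.000312 + 0.0107 + 7.22e-05) = 0.105
Q = 6568, so δQ = 0.105 × 6568 = 690.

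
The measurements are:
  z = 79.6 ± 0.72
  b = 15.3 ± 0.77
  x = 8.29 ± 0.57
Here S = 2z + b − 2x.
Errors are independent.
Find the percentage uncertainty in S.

Sums and differences: (δS)² = Σ (cᵢ δxᵢ)².
  (2·δz)² = 2.07;  (δb)² = 0.593;  (2·δx)² = 1.30
δS = √(3.97) = 1.99
S = 158, so δS/S = 1.99/158 = 0.0126.

1.26%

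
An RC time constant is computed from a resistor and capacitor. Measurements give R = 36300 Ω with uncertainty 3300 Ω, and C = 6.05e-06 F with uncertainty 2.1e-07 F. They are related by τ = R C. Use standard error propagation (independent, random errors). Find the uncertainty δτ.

Each factor contributes (exponent × relative error)² to (δτ/τ)²:
  (1·δR/R)² = (1×0.0909)² = 0.00826;  (1·δC/C)² = (1×0.0347)² = 0.00120
δτ/τ = √(0.00947) = 0.0973
τ = 0.220 s, so δτ = 0.0973 × 0.220 = 0.0214 s.

0.0214 s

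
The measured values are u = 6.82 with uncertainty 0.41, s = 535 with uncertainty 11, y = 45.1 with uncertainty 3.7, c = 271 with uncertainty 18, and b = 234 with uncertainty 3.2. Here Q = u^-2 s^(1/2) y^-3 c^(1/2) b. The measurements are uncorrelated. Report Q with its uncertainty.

Q is a product of powers, so relative uncertainties combine in quadrature:
  (-2·δu/u)² = (-2×0.0601)² = 0.0145;  (½·δs/s)² = (0.5×0.0206)² = 0.000106;  (-3·δy/y)² = (-3×0.0820)² = 0.0606;  (½·δc/c)² = (0.5×0.0664)² = 0.00110;  (1·δb/b)² = (1×0.0137)² = 0.000187
δQ/Q = √(0.0764) = 0.276
Q = 0.0209, so δQ = 0.276 × 0.0209 = 0.00577.

0.0209 ± 0.00577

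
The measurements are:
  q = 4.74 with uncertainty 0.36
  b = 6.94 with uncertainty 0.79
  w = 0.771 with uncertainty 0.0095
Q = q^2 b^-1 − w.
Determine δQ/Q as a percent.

24.9%

Let p = q^2·b^-1 = 3.24. δp/p = √((2·δq/q)² + (-1·δb/b)²) = √(0.0231 + 0.0130) = 0.190, so δp = 0.615.
Q = p − w: δQ = √(δp² + δw²) = √(0.378 + 9.02e-05) = 0.615
Q = 2.47, so δQ/Q = 0.615/2.47 = 0.249.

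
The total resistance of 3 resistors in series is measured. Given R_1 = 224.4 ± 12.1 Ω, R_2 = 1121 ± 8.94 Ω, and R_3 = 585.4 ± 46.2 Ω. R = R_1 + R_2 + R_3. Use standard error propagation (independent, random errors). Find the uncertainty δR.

Absolute uncertainties add in quadrature for a linear combination:
  (δR_1)² = 146;  (δR_2)² = 79.9;  (δR_3)² = 2130
δR = √(2360) = 48.6 Ω

48.6 Ω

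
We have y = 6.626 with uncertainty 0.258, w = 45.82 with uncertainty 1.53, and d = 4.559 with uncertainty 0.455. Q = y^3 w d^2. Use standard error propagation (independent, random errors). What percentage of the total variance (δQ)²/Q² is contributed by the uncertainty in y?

25.0%

(δQ/Q)² = (3·δy/y)² + (1·δw/w)² + (2·δd/d)²
  y term: (3×0.0389)² = 0.0136
  w term: (1×0.0334)² = 0.00111
  d term: (2×0.0998)² = 0.0398
Total = 0.0546. Share from y = 0.0136/0.0546 = 0.250.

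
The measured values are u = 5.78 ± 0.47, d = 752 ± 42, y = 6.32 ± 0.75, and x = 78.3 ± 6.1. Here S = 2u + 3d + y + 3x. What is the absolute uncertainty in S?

For a sum/difference, combine absolute errors in quadrature:
  (2·δu)² = 0.884;  (3·δd)² = 15900;  (δy)² = 0.562;  (3·δx)² = 335
δS = √(16200) = 127

127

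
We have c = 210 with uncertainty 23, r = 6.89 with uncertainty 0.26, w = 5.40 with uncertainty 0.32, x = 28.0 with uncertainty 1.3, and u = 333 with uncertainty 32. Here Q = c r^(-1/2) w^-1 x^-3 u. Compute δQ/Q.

For a monomial Q ∝ c, r^(-1/2), w^-1, x^-3, u, fractional errors add in quadrature:
  (1·δc/c)² = (1×0.110)² = 0.0120;  (−½·δr/r)² = (-0.5×0.0377)² = 0.000356;  (-1·δw/w)² = (-1×0.0593)² = 0.00351;  (-3·δx/x)² = (-3×0.0464)² = 0.0194;  (1·δu/u)² = (1×0.0961)² = 0.00923
δQ/Q = √(0.0445) = 0.211

0.211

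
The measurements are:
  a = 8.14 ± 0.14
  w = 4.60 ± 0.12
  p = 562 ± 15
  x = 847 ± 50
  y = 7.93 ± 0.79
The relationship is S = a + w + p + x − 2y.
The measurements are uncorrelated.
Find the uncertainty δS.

Sums and differences: (δS)² = Σ (cᵢ δxᵢ)².
  (δa)² = 0.0196;  (δw)² = 0.0144;  (δp)² = 225;  (δx)² = 2500;  (2·δy)² = 2.50
δS = √(2730) = 52.2

52.2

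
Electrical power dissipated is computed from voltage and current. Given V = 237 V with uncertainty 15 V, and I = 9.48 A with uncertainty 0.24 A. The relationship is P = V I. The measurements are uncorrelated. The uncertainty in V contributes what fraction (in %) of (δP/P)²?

86.2%

(δP/P)² = (1·δV/V)² + (1·δI/I)²
  V term: (1×0.0633)² = 0.00401
  I term: (1×0.0253)² = 0.000641
Total = 0.00465. Share from V = 0.00401/0.00465 = 0.862.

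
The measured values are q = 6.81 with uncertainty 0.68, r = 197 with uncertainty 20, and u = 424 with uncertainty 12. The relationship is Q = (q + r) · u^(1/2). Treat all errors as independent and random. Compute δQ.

416

Let w = q + r = 204. δw = √(δq² + δr²) = √(0.462 + 400) = 20.0, so δw/w = 0.0982.
Q is then a monomial in w, u:
δQ/Q = √((δw/w)² + (½·δu/u)²) = √(0.00964 + 0.000200) = 0.0992
Q = 4200, so δQ = 0.0992 × 4200 = 416.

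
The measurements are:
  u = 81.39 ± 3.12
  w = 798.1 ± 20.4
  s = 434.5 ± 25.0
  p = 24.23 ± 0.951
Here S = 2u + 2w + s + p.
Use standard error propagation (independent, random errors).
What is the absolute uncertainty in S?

48.3

Sums and differences: (δS)² = Σ (cᵢ δxᵢ)².
  (2·δu)² = 38.9;  (2·δw)² = 1660;  (δs)² = 625;  (δp)² = 0.904
δS = √(2330) = 48.3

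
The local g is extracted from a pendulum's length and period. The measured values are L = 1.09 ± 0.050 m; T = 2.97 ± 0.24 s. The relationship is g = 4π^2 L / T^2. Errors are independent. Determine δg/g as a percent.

For a monomial g ∝ L, T^-2, fractional errors add in quadrature:
  (1·δL/L)² = (1×0.0459)² = 0.00210;  (-2·δT/T)² = (-2×0.0808)² = 0.0261
δg/g = √(0.0282) = 0.168

16.8%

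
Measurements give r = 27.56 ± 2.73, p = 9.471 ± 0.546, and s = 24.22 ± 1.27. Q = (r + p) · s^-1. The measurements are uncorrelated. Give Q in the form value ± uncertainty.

Let u = r + p = 37.03. δu = √(δr² + δp²) = √(7.45 + 0.298) = 2.78, so δu/u = 0.0752.
Q is then a monomial in u, s:
δQ/Q = √((δu/u)² + (-1·δs/s)²) = √(0.00565 + 0.00275) = 0.0917
Q = 1.529, so δQ = 0.0917 × 1.529 = 0.140.

1.529 ± 0.140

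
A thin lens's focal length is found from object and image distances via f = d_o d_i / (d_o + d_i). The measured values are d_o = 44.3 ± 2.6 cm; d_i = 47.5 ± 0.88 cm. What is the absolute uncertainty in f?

∂f/∂d_o = (d_i/(d_o+d_i))² = 0.268;  ∂f/∂d_i = (d_o/(d_o+d_i))² = 0.233
δf = √((∂f/∂d_o · δd_o)² + (∂f/∂d_i · δd_i)²) = √(0.485 + 0.0420) = 0.726 cm

0.726 cm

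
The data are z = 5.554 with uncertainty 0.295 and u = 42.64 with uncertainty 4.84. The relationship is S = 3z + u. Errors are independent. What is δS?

4.92

S is a linear combination, so absolute uncertainties add in quadrature:
  (3·δz)² = 0.783;  (δu)² = 23.4
δS = √(24.2) = 4.92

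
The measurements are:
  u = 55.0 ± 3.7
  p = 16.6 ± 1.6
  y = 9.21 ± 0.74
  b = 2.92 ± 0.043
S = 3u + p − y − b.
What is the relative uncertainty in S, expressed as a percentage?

Absolute uncertainties add in quadrature for a linear combination:
  (3·δu)² = 123;  (δp)² = 2.56;  (δy)² = 0.548;  (δb)² = 0.00185
δS = √(126) = 11.2
S = 169, so δS/S = 11.2/169 = 0.0663.

6.63%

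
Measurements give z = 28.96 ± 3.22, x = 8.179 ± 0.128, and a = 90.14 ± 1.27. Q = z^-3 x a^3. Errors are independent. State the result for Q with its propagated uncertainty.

246.6 ± 83.0

For a monomial Q ∝ z^-3, x, a^3, fractional errors add in quadrature:
  (-3·δz/z)² = (-3×0.111)² = 0.111;  (1·δx/x)² = (1×0.0156)² = 0.000245;  (3·δa/a)² = (3×0.0141)² = 0.00179
δQ/Q = √(0.113) = 0.337
Q = 246.6, so δQ = 0.337 × 246.6 = 83.0.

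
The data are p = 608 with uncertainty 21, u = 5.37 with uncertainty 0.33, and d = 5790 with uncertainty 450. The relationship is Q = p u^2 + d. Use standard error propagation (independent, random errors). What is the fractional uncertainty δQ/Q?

0.0979

Let w = p·u^2 = 17500. δw/w = √((1·δp/p)² + (2·δu/u)²) = √(0.00119 + 0.0151) = 0.128, so δw = 2240.
Q = w + d: δQ = √(δw² + δd²) = √(5.01e+06 + 2.02e+05) = 2280
Q = 23300, so δQ/Q = 2280/23300 = 0.0979.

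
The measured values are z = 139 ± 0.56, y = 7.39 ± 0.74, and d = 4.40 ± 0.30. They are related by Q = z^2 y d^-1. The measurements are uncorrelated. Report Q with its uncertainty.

32500 ± 3940

Since Q is a product/quotient, work with relative uncertainties:
  (2·δz/z)² = (2×0.00403)² = 6.49e-05;  (1·δy/y)² = (1×0.100)² = 0.0100;  (-1·δd/d)² = (-1×0.0682)² = 0.00465
δQ/Q = √(0.0147) = 0.121
Q = 32500, so δQ = 0.121 × 32500 = 3940.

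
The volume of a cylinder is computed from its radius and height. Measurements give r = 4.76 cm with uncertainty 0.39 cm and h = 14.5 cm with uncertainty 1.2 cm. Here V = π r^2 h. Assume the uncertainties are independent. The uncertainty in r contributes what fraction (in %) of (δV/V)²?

79.7%

(δV/V)² = (2·δr/r)² + (1·δh/h)²
  r term: (2×0.0819)² = 0.0269
  h term: (1×0.0828)² = 0.00685
Total = 0.0337. Share from r = 0.0269/0.0337 = 0.797.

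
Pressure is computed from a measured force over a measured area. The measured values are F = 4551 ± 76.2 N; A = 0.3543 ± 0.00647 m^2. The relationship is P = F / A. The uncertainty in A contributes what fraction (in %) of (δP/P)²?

(δP/P)² = (1·δF/F)² + (-1·δA/A)²
  F term: (1×0.0167)² = 0.000280
  A term: (-1×0.0183)² = 0.000333
Total = 0.000614. Share from A = 0.000333/0.000614 = 0.543.

54.3%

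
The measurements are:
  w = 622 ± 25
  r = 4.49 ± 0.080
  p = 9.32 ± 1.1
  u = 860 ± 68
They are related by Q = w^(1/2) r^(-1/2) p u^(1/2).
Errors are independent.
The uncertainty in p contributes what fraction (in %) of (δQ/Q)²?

87.2%

(δQ/Q)² = (½·δw/w)² + (−½·δr/r)² + (1·δp/p)² + (½·δu/u)²
  w term: (0.5×0.0402)² = 0.000404
  r term: (-0.5×0.0178)² = 7.94e-05
  p term: (1×0.118)² = 0.0139
  u term: (0.5×0.0791)² = 0.00156
Total = 0.0160. Share from p = 0.0139/0.0160 = 0.872.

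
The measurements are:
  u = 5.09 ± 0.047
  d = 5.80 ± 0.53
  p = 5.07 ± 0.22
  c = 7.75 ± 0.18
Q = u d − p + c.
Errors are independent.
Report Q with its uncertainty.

Let w = u·d = 29.5. δw/w = √((1·δu/u)² + (1·δd/d)²) = √(8.53e-05 + 0.00835) = 0.0918, so δw = 2.71.
Q = w − p + c: δQ = √(δw² + δp² + δc²) = √(7.35 + 0.0484 + 0.0324) = 2.73
Q = 32.2.

32.2 ± 2.73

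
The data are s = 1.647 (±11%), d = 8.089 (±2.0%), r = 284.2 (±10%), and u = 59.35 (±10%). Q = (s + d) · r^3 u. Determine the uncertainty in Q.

Let w = s + d = 9.736. δw = √(δs² + δd²) = √(0.0328 + 0.0262) = 0.243, so δw/w = 0.0249.
Q is then a monomial in w, r, u:
δQ/Q = √((δw/w)² + (3·δr/r)² + (1·δu/u)²) = √(0.000622 + 0.0900 + 0.0100) = 0.317
Q = 1.326e+10, so δQ = 0.317 × 1.326e+10 = 4.21e+09.

4.21e+09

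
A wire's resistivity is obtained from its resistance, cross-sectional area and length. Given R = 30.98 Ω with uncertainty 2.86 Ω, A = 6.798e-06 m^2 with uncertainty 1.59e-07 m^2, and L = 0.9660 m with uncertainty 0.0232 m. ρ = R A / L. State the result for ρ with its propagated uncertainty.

Each factor contributes (exponent × relative error)² to (δρ/ρ)²:
  (1·δR/R)² = (1×0.0923)² = 0.00852;  (1·δA/A)² = (1×0.0234)² = 0.000547;  (-1·δL/L)² = (-1×0.0240)² = 0.000577
δρ/ρ = √(0.00965) = 0.0982
ρ = 0.0002180 Ω·m, so δρ = 0.0982 × 0.0002180 = 2.14e-05 Ω·m.

(2.180 ± 0.214) × 10^-4 Ω·m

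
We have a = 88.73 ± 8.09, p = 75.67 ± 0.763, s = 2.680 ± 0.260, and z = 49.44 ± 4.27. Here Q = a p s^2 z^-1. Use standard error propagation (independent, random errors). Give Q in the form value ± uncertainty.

Each factor contributes (exponent × relative error)² to (δQ/Q)²:
  (1·δa/a)² = (1×0.0912)² = 0.00831;  (1·δp/p)² = (1×0.0101)² = 0.000102;  (2·δs/s)² = (2×0.0970)² = 0.0376;  (-1·δz/z)² = (-1×0.0864)² = 0.00746
δQ/Q = √(0.0535) = 0.231
Q = 975.4, so δQ = 0.231 × 975.4 = 226.

975.4 ± 226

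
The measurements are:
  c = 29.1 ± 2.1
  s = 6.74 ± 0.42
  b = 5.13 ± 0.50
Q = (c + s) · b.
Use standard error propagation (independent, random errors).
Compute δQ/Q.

Let u = c + s = 35.8. δu = √(δc² + δs²) = √(4.41 + 0.176) = 2.14, so δu/u = 0.0598.
Q is then a monomial in u, b:
δQ/Q = √((δu/u)² + (1·δb/b)²) = √(0.00357 + 0.00950) = 0.114

0.114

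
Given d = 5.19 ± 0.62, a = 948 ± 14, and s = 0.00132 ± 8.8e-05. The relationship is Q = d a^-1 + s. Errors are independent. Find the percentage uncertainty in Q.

Let p = d·a^-1 = 0.00547. δp/p = √((1·δd/d)² + (-1·δa/a)²) = √(0.0143 + 0.000218) = 0.120, so δp = 0.000659.
Q = p + s: δQ = √(δp² + δs²) = √(4.34e-07 + 7.74e-09) = 0.000665
Q = 0.00679, so δQ/Q = 0.000665/0.00679 = 0.0978.

9.78%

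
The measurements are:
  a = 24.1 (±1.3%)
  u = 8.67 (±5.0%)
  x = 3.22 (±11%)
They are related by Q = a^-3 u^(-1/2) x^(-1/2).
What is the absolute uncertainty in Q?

9.72e-07

Products/powers → add relative errors in quadrature, weighted by exponent:
  (-3·δa/a)² = (-3×0.0130)² = 0.00152;  (−½·δu/u)² = (-0.5×0.0500)² = 0.000625;  (−½·δx/x)² = (-0.5×0.110)² = 0.00302
δQ/Q = √(0.00517) = 0.0719
Q = 1.35e-05, so δQ = 0.0719 × 1.35e-05 = 9.72e-07.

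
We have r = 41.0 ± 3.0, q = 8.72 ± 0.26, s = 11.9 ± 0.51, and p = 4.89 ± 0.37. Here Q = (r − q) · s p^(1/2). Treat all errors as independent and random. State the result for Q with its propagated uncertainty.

849 ± 92.9

Let u = r − q = 32.3. δu = √(δr² + δq²) = √(9.00 + 0.0676) = 3.01, so δu/u = 0.0933.
Q is then a monomial in u, s, p:
δQ/Q = √((δu/u)² + (1·δs/s)² + (½·δp/p)²) = √(0.00870 + 0.00184 + 0.00143) = 0.109
Q = 849, so δQ = 0.109 × 849 = 92.9.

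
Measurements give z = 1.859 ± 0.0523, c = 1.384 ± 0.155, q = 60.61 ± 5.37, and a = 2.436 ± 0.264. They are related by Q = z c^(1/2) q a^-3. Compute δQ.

3.14

Relative error in a monomial: (δQ/Q)² = Σ (nᵢ · δxᵢ/xᵢ)².
  (1·δz/z)² = (1×0.0281)² = 0.000791;  (½·δc/c)² = (0.5×0.112)² = 0.00314;  (1·δq/q)² = (1×0.0886)² = 0.00785;  (-3·δa/a)² = (-3×0.108)² = 0.106
δQ/Q = √(0.117) = 0.343
Q = 9.170, so δQ = 0.343 × 9.170 = 3.14.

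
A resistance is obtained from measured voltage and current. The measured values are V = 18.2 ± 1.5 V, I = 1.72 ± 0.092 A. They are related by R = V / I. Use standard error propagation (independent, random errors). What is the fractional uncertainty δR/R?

R is a product of powers, so relative uncertainties combine in quadrature:
  (1·δV/V)² = (1×0.0824)² = 0.00679;  (-1·δI/I)² = (-1×0.0535)² = 0.00286
δR/R = √(0.00965) = 0.0983

0.0983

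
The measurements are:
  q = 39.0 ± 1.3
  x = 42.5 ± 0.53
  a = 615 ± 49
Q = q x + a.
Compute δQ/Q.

0.0337

Let p = q·x = 1660. δp/p = √((1·δq/q)² + (1·δx/x)²) = √(0.00111 + 0.000156) = 0.0356, so δp = 59.0.
Q = p + a: δQ = √(δp² + δa²) = √(3480 + 2400) = 76.7
Q = 2270, so δQ/Q = 76.7/2270 = 0.0337.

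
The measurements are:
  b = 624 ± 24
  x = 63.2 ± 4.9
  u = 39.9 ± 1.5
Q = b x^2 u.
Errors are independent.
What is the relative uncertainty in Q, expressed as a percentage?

16.4%

Each factor contributes (exponent × relative error)² to (δQ/Q)²:
  (1·δb/b)² = (1×0.0385)² = 0.00148;  (2·δx/x)² = (2×0.0775)² = 0.0240;  (1·δu/u)² = (1×0.0376)² = 0.00141
δQ/Q = √(0.0269) = 0.164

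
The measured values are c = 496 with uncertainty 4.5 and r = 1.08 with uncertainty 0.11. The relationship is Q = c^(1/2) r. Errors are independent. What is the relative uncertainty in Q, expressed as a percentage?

Since Q is a product/quotient, work with relative uncertainties:
  (½·δc/c)² = (0.5×0.00907)² = 2.06e-05;  (1·δr/r)² = (1×0.102)² = 0.0104
δQ/Q = √(0.0104) = 0.102

10.2%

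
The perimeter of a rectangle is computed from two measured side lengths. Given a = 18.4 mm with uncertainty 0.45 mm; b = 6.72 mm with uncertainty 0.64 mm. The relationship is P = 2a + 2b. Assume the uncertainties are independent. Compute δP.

Each term contributes (cᵢ δxᵢ)² to (δP)²:
  (2·δa)² = 0.810;  (2·δb)² = 1.64
δP = √(2.45) = 1.56 mm

1.56 mm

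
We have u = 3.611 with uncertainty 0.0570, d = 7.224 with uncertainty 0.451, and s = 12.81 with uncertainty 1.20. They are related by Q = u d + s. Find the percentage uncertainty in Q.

Let p = u·d = 26.09. δp/p = √((1·δu/u)² + (1·δd/d)²) = √(0.000249 + 0.00390) = 0.0644, so δp = 1.68.
Q = p + s: δQ = √(δp² + δs²) = √(2.82 + 1.44) = 2.06
Q = 38.90, so δQ/Q = 2.06/38.90 = 0.0531.

5.31%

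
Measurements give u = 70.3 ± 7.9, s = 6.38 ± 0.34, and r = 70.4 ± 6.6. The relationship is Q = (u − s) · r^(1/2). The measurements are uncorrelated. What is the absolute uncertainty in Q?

70.9

Let w = u − s = 63.9. δw = √(δu² + δs²) = √(62.4 + 0.116) = 7.91, so δw/w = 0.124.
Q is then a monomial in w, r:
δQ/Q = √((δw/w)² + (½·δr/r)²) = √(0.0153 + 0.00220) = 0.132
Q = 536, so δQ = 0.132 × 536 = 70.9.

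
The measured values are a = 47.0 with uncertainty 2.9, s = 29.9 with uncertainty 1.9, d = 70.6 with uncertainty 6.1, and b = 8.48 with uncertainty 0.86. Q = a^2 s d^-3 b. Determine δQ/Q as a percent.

31.1%

Q is a product of powers, so relative uncertainties combine in quadrature:
  (2·δa/a)² = (2×0.0617)² = 0.0152;  (1·δs/s)² = (1×0.0635)² = 0.00404;  (-3·δd/d)² = (-3×0.0864)² = 0.0672;  (1·δb/b)² = (1×0.101)² = 0.0103
δQ/Q = √(0.0967) = 0.311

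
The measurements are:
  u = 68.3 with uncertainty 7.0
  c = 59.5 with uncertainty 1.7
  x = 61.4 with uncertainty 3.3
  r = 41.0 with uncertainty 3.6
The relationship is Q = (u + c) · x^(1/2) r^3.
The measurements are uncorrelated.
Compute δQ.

1.87e+07

Let w = u + c = 128. δw = √(δu² + δc²) = √(49.0 + 2.89) = 7.20, so δw/w = 0.0564.
Q is then a monomial in w, x, r:
δQ/Q = √((δw/w)² + (½·δx/x)² + (3·δr/r)²) = √(0.00318 + 0.000722 + 0.0694) = 0.271
Q = 6.9e+07, so δQ = 0.271 × 6.9e+07 = 1.87e+07.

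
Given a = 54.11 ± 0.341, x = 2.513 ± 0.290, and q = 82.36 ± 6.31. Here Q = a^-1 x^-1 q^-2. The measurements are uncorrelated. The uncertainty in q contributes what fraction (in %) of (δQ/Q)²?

(δQ/Q)² = (-1·δa/a)² + (-1·δx/x)² + (-2·δq/q)²
  a term: (-1×0.00630)² = 3.97e-05
  x term: (-1×0.115)² = 0.0133
  q term: (-2×0.0766)² = 0.0235
Total = 0.0368. Share from q = 0.0235/0.0368 = 0.637.

63.7%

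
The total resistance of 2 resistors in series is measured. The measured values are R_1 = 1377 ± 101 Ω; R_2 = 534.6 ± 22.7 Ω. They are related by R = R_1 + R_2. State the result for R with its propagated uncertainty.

1912 ± 104 Ω

Each term contributes (cᵢ δxᵢ)² to (δR)²:
  (δR_1)² = 10200;  (δR_2)² = 515
δR = √(10700) = 104 Ω
R = 1912 Ω.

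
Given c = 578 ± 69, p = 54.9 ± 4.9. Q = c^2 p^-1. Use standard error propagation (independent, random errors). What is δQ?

Since Q is a product/quotient, work with relative uncertainties:
  (2·δc/c)² = (2×0.119)² = 0.0570;  (-1·δp/p)² = (-1×0.0893)² = 0.00797
δQ/Q = √(0.0650) = 0.255
Q = 6090, so δQ = 0.255 × 6090 = 1550.

1550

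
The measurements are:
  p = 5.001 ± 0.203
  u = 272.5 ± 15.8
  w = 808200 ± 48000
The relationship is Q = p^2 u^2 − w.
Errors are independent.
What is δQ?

Let h = p^2·u^2 = 1.857e+06. δh/h = √((2·δp/p)² + (2·δu/u)²) = √(0.00659 + 0.0134) = 0.142, so δh = 2.63e+05.
Q = h − w: δQ = √(δh² + δw²) = √(6.91e+10 + 2.3e+09) = 2.67e+05

2.67e+05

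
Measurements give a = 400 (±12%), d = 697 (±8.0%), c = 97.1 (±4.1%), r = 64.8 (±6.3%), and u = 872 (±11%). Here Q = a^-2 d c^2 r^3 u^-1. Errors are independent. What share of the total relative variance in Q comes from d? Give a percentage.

5.40%

(δQ/Q)² = (-2·δa/a)² + (1·δd/d)² + (2·δc/c)² + (3·δr/r)² + (-1·δu/u)²
  a term: (-2×0.120)² = 0.0576
  d term: (1×0.0800)² = 0.00640
  c term: (2×0.0410)² = 0.00672
  r term: (3×0.0630)² = 0.0357
  u term: (-1×0.110)² = 0.0121
Total = 0.119. Share from d = 0.00640/0.119 = 0.0540.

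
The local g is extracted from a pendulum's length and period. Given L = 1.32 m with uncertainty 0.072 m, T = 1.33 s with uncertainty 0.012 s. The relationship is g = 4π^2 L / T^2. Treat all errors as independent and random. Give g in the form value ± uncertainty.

29.5 ± 1.69 m/s^2

Products/powers → add relative errors in quadrature, weighted by exponent:
  (1·δL/L)² = (1×0.0545)² = 0.00298;  (-2·δT/T)² = (-2×0.00902)² = 0.000326
δg/g = √(0.00330) = 0.0575
g = 29.5 m/s^2, so δg = 0.0575 × 29.5 = 1.69 m/s^2.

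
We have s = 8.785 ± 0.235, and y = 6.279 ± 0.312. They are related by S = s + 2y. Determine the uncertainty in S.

0.667

For a sum/difference, combine absolute errors in quadrature:
  (δs)² = 0.0552;  (2·δy)² = 0.389
δS = √(0.445) = 0.667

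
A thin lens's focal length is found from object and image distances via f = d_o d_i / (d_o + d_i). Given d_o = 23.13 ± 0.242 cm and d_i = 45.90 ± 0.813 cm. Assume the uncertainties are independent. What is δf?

∂f/∂d_o = (d_i/(d_o+d_i))² = 0.442;  ∂f/∂d_i = (d_o/(d_o+d_i))² = 0.112
δf = √((∂f/∂d_o · δd_o)² + (∂f/∂d_i · δd_i)²) = √(0.0114 + 0.00833) = 0.141 cm

0.141 cm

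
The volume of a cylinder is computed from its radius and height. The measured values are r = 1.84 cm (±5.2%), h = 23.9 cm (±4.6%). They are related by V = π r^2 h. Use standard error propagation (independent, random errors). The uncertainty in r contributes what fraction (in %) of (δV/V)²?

83.6%

(δV/V)² = (2·δr/r)² + (1·δh/h)²
  r term: (2×0.0520)² = 0.0108
  h term: (1×0.0460)² = 0.00212
Total = 0.0129. Share from r = 0.0108/0.0129 = 0.836.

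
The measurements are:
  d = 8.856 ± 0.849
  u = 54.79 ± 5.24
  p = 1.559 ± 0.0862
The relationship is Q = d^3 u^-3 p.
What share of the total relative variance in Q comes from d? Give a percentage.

49.2%

(δQ/Q)² = (3·δd/d)² + (-3·δu/u)² + (1·δp/p)²
  d term: (3×0.0959)² = 0.0827
  u term: (-3×0.0956)² = 0.0823
  p term: (1×0.0553)² = 0.00306
Total = 0.168. Share from d = 0.0827/0.168 = 0.492.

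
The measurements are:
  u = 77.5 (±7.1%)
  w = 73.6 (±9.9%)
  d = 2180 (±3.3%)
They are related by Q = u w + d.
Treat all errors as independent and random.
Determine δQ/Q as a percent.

8.86%

Let p = u·w = 5700. δp/p = √((1·δu/u)² + (1·δw/w)²) = √(0.00504 + 0.00980) = 0.122, so δp = 695.
Q = p + d: δQ = √(δp² + δd²) = √(4.83e+05 + 5180) = 699
Q = 7880, so δQ/Q = 699/7880 = 0.0886.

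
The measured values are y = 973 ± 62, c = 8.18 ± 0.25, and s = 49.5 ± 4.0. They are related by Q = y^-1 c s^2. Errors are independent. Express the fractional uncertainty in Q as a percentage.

17.6%

Each factor contributes (exponent × relative error)² to (δQ/Q)²:
  (-1·δy/y)² = (-1×0.0637)² = 0.00406;  (1·δc/c)² = (1×0.0306)² = 0.000934;  (2·δs/s)² = (2×0.0808)² = 0.0261
δQ/Q = √(0.0311) = 0.176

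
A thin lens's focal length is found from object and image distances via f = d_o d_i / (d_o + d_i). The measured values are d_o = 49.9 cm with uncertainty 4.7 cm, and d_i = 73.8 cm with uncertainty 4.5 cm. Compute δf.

1.83 cm

∂f/∂d_o = (d_i/(d_o+d_i))² = 0.356;  ∂f/∂d_i = (d_o/(d_o+d_i))² = 0.163
δf = √((∂f/∂d_o · δd_o)² + (∂f/∂d_i · δd_i)²) = √(2.80 + 0.536) = 1.83 cm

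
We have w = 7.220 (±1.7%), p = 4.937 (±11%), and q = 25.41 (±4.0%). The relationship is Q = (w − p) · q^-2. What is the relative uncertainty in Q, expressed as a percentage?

25.7%

Let u = w − p = 2.283. δu = √(δw² + δp²) = √(0.0151 + 0.295) = 0.557, so δu/u = 0.244.
Q is then a monomial in u, q:
δQ/Q = √((δu/u)² + (-2·δq/q)²) = √(0.0595 + 0.00640) = 0.257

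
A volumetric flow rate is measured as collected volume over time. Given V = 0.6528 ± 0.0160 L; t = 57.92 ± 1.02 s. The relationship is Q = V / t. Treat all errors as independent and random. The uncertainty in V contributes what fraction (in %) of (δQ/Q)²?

66.0%

(δQ/Q)² = (1·δV/V)² + (-1·δt/t)²
  V term: (1×0.0245)² = 0.000601
  t term: (-1×0.0176)² = 0.000310
Total = 0.000911. Share from V = 0.000601/0.000911 = 0.660.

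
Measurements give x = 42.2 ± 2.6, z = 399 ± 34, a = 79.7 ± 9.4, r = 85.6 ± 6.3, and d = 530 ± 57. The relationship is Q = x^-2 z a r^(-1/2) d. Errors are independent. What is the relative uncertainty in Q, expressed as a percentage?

Products/powers → add relative errors in quadrature, weighted by exponent:
  (-2·δx/x)² = (-2×0.0616)² = 0.0152;  (1·δz/z)² = (1×0.0852)² = 0.00726;  (1·δa/a)² = (1×0.118)² = 0.0139;  (−½·δr/r)² = (-0.5×0.0736)² = 0.00135;  (1·δd/d)² = (1×0.108)² = 0.0116
δQ/Q = √(0.0493) = 0.222

22.2%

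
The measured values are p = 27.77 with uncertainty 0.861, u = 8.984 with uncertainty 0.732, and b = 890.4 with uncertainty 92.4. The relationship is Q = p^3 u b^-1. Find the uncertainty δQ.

34.9

Each factor contributes (exponent × relative error)² to (δQ/Q)²:
  (3·δp/p)² = (3×0.0310)² = 0.00865;  (1·δu/u)² = (1×0.0815)² = 0.00664;  (-1·δb/b)² = (-1×0.104)² = 0.0108
δQ/Q = √(0.0261) = 0.161
Q = 216.1, so δQ = 0.161 × 216.1 = 34.9.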